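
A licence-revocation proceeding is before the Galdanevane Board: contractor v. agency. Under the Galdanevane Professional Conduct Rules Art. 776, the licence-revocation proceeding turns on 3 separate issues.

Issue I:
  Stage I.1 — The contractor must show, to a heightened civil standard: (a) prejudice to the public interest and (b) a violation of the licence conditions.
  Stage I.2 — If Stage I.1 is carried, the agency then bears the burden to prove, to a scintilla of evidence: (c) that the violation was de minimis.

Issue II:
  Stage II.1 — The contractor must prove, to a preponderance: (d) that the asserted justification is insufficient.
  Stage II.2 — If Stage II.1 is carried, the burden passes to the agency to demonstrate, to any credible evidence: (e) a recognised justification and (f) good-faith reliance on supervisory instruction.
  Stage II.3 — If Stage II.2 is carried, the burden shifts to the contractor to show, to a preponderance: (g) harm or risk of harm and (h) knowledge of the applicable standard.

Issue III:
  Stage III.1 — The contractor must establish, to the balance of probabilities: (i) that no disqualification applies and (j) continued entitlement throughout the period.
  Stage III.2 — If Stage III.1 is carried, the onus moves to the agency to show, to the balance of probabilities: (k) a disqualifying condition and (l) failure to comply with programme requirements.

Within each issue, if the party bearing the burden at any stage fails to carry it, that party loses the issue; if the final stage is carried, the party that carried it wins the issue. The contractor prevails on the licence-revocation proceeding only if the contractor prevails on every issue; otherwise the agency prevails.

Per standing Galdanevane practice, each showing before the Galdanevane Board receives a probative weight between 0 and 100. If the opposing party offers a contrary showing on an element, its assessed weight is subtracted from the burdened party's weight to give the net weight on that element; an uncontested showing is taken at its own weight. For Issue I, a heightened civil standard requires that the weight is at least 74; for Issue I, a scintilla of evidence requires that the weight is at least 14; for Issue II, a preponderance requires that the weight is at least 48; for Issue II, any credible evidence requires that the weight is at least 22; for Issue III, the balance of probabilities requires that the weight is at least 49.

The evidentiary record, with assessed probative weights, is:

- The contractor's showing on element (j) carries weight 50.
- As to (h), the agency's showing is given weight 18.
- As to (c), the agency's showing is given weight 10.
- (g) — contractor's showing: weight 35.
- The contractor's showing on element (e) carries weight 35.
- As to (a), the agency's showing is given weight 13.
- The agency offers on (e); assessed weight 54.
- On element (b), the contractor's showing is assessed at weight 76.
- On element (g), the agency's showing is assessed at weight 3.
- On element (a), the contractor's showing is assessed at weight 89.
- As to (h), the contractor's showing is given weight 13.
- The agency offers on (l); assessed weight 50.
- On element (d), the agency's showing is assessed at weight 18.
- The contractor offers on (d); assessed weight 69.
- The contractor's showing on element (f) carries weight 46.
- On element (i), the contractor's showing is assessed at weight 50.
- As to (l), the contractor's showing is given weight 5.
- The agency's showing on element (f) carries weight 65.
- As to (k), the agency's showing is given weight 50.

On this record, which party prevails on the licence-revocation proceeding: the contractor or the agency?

— Issue I —
Stage I.1 — burden on contractor; standard: a heightened civil standard (weight is at least 74).
    (a): 89 − 13 = 76 ≥ 74 [met]
    (b): 76 ≥ 74 [met]
  Stage I.1 is satisfied; the onus moves to the agency.
Stage I.2 — burden on agency; standard: a scintilla of evidence (weight is at least 14).
    (c): 10 < 14 [not met]
  The agency does not carry Stage I.2.
The analysis ends at Stage I.2; the contractor prevails on this issue.
— Issue II —
Stage II.1 — burden on contractor; standard: a preponderance (weight is at least 48).
    (d): 69 − 18 = 51 ≥ 48 [met]
  The contractor carries Stage II.1; the agency now bears the burden.
Stage II.2 — burden on agency; standard: any credible evidence (weight is at least 22).
    (e): 54 − 35 = 19 < 22 [not met]
    (f): 65 − 46 = 19 < 22 [not met]
  Stage II.2 not carried; the agency fails its burden.
The contractor prevails on this issue.
— Issue III —
Stage III.1 (contractor, the balance of probabilities, weight is at least 49): (i) 50 ≥ 49 — meets; (j) 50 ≥ 49 — meets.
  All elements met. The burden passes to the agency.
Stage III.2 (agency, the balance of probabilities, weight is at least 49): (k) 50 ≥ 49 — meets; (l) net 50−5=45 < 49 — fails.
  Stage III.2 not carried; the agency fails its burden.
So the contractor prevails on this issue.
Per-issue: Issue I → contractor; Issue II → contractor; Issue III → contractor. The contractor must prevail on every issue; overall, the contractor prevails.

contractor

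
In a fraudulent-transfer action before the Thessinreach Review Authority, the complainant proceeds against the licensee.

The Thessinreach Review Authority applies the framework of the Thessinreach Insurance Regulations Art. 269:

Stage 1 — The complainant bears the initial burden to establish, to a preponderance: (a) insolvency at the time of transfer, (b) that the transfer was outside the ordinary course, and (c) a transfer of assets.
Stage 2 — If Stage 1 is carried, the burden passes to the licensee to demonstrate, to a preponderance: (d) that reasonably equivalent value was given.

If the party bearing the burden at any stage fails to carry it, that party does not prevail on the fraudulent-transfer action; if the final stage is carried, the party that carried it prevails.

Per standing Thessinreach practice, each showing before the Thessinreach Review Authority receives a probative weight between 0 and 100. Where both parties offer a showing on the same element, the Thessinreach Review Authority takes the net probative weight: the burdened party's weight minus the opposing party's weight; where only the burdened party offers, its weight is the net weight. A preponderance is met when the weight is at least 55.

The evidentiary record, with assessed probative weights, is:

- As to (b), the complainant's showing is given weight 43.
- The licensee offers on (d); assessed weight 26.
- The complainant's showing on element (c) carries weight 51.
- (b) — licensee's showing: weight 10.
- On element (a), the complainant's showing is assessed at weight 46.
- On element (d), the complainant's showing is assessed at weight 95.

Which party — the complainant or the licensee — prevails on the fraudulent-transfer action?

Stage 1 — burden on complainant; standard: a preponderance (weight is at least 55).
    (a): 46 < 55 [not met]
    (b): 43 − 10 = 33 < 55 [not met]
    (c): 51 < 55 [not met]
  Stage 1 not carried; the complainant fails its burden.
So the licensee prevails.

licensee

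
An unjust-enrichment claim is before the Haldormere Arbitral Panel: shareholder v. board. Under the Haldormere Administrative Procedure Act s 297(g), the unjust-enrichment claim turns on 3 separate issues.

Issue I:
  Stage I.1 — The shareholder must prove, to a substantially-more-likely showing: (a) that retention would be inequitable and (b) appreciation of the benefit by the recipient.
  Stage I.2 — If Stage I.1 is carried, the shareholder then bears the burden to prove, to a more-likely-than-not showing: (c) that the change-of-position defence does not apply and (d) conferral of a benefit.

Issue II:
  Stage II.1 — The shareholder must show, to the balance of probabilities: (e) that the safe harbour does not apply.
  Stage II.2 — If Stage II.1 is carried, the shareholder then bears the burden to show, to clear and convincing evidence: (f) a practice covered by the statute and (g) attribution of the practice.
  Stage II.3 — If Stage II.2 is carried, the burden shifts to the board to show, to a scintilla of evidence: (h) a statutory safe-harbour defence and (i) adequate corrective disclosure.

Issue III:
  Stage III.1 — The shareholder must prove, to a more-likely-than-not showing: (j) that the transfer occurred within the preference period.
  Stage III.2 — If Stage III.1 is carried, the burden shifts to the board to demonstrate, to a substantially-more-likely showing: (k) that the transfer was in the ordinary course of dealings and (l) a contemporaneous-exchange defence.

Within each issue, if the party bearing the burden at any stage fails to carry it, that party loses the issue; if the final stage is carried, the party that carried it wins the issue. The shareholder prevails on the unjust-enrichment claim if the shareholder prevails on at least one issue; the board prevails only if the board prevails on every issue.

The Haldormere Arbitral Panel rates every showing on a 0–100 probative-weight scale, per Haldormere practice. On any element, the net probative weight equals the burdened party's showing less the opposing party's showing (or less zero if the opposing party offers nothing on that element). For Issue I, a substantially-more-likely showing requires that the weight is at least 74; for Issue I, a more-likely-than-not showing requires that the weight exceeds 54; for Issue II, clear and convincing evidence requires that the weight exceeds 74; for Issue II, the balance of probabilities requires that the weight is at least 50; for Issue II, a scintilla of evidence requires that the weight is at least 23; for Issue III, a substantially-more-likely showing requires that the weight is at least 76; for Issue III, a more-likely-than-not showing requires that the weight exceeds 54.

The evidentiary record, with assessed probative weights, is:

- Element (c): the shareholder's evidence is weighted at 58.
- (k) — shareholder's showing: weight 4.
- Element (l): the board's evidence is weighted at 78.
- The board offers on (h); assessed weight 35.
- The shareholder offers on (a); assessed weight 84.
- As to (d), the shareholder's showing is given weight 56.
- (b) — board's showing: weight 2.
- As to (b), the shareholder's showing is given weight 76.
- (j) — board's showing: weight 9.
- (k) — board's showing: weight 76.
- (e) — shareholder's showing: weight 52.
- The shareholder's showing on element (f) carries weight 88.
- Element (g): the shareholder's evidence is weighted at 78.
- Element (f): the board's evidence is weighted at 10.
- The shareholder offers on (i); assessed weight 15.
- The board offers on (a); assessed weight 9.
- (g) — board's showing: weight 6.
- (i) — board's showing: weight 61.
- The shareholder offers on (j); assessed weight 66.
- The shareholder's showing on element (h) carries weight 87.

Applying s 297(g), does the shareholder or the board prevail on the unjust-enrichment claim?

— Issue I —
Stage I.1 (shareholder, a substantially-more-likely showing, weight is at least 74): (a) net 84−9=75 ≥ 74 — meets; (b) net 76−2=74 ≥ 74 — meets.
  Stage I.1 carried; the burden remains with the shareholder.
Stage I.2 (shareholder, a more-likely-than-not showing, weight exceeds 54): (c) 58 > 54 — meets; (d) 56 > 54 — meets.
  All elements met at the final stage.
Every stage carried; the shareholder prevails on this issue.
— Issue II —
Stage II.1 — burden on shareholder; standard: the balance of probabilities (weight is at least 50).
    (e): 52 ≥ 50 [met]
  Stage II.1 carried; the burden remains with the shareholder.
Stage II.2 — burden on shareholder; standard: clear and convincing evidence (weight exceeds 74).
    (f): 88 − 10 = 78 > 74 [met]
    (g): 78 − 6 = 72 ≤ 74 [not met]
  Stage II.2 not carried; the shareholder fails its burden.
The board prevails on this issue.
— Issue III —
Stage III.1 (shareholder, a more-likely-than-not showing, weight exceeds 54): (j) net 66−9=57 > 54 — meets.
  All elements met. The burden passes to the board.
Stage III.2 (board, a substantially-more-likely showing, weight is at least 76): (k) net 76−4=72 < 76 — fails; (l) 78 ≥ 76 — meets.
  The board does not carry Stage III.2.
So the shareholder prevails on this issue.
Per-issue: Issue I → shareholder; Issue II → board; Issue III → shareholder. The shareholder must prevail on at least one issue; overall, the shareholder prevails.

shareholder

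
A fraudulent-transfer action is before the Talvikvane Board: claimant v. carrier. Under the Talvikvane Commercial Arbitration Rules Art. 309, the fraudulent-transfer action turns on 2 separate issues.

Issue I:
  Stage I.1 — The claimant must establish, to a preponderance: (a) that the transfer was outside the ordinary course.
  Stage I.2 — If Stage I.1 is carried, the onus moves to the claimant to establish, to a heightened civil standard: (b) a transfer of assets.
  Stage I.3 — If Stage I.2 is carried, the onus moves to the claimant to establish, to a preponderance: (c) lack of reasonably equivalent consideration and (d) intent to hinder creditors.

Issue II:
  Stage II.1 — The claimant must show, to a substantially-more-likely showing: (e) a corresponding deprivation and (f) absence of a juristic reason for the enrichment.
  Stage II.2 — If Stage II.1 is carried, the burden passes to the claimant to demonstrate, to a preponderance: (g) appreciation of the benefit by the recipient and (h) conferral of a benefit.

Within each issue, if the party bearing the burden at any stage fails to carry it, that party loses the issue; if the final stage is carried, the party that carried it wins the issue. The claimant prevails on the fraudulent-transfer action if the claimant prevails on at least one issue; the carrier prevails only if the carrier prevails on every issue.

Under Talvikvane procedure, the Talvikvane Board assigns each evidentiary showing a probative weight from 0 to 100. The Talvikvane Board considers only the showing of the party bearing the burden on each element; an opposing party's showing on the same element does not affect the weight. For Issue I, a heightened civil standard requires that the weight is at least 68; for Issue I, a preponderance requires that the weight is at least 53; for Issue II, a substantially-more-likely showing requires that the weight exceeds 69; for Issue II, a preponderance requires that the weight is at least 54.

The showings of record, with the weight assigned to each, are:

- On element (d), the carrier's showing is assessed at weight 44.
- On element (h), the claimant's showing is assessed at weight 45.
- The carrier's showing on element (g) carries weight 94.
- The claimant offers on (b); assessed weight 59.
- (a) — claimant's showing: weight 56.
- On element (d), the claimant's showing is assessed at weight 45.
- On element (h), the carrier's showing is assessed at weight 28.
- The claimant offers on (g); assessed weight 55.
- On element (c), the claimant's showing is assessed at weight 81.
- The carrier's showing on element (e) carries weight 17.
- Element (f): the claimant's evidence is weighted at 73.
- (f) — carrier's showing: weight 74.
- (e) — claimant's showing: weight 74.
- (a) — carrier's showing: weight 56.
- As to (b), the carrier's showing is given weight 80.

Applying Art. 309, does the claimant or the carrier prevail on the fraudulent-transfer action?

carrier

— Issue I —
At Stage I.1 the claimant must meet a preponderance (weight is at least 53): on (a) the weight is 56 (the carrier's 56 is given no effect), ≥ 53, so (a) meets the standard.
  Stage I.1 is satisfied; the claimant continues to bear the burden.
At Stage I.2 the claimant must meet a heightened civil standard (weight is at least 68): on (b) the weight is 59 (the carrier's 80 is given no effect), < 68, so (b) does not meet the standard.
  The claimant does not carry Stage I.2.
So the carrier prevails on this issue.
— Issue II —
Stage II.1 — burden on claimant; standard: a substantially-more-likely showing (weight exceeds 69).
    (e): 74 (carrier's 17 disregarded) > 69 [met]
    (f): 73 (carrier's 74 disregarded) > 69 [met]
  All elements met. The claimant retains the burden for Stage II.2.
Stage II.2 — burden on claimant; standard: a preponderance (weight is at least 54).
    (g): 55 (carrier's 94 disregarded) ≥ 54 [met]
    (h): 45 (carrier's 28 disregarded) < 54 [not met]
  The claimant does not carry Stage II.2.
So the carrier prevails on this issue.
Per-issue: Issue I → carrier; Issue II → carrier. The claimant must prevail on at least one issue; overall, the carrier prevails.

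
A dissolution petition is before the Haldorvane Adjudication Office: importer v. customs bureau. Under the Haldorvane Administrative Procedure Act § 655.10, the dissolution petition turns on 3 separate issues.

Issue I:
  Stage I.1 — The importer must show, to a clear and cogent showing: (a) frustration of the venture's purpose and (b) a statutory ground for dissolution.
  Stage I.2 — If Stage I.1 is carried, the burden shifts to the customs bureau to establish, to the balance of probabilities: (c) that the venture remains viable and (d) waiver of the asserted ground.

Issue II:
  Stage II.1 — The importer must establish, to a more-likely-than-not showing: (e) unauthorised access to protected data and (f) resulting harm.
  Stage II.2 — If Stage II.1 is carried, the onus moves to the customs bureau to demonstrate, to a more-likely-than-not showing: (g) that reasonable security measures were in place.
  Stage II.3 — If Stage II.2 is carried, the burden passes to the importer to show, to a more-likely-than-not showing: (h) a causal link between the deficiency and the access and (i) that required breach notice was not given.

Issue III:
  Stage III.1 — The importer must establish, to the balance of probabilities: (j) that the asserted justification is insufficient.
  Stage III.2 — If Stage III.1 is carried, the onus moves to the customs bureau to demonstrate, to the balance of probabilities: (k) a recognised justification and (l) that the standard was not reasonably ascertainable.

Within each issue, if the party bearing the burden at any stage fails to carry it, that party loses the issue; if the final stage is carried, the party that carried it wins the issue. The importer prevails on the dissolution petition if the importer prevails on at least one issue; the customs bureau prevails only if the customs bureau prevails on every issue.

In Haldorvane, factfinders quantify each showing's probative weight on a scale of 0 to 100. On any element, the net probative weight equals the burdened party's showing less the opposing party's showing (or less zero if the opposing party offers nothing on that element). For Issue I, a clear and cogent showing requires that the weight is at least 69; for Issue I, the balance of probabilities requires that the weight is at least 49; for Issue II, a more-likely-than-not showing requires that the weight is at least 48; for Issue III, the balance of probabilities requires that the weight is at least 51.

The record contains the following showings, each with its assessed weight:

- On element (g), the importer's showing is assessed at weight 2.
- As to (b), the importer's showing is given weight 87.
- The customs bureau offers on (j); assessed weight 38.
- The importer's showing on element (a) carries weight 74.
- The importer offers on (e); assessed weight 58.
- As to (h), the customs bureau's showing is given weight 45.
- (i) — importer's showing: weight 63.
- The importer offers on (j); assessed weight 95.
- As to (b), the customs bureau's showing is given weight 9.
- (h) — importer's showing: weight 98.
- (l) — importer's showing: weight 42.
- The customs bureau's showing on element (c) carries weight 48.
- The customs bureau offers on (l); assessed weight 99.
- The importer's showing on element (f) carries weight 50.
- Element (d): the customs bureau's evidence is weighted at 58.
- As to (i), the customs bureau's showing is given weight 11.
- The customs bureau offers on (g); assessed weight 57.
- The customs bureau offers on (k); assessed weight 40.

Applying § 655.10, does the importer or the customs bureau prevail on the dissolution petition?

— Issue I —
Stage I.1 — burden on importer; standard: a clear and cogent showing (weight is at least 69).
    (a): 74 ≥ 69 [met]
    (b): 87 − 9 = 78 ≥ 69 [met]
  Stage I.1 carried; the burden shifts to the customs bureau.
Stage I.2 — burden on customs bureau; standard: the balance of probabilities (weight is at least 49).
    (c): 48 < 49 [not met]
    (d): 58 ≥ 49 [met]
  Stage I.2 not carried; the customs bureau fails its burden.
The analysis ends at Stage I.2; the importer prevails on this issue.
— Issue II —
Stage II.1 (importer, a more-likely-than-not showing, weight is at least 48): (e) 58 ≥ 48 — meets; (f) 50 ≥ 48 — meets.
  Stage II.1 is satisfied; the onus moves to the customs bureau.
Stage II.2 (customs bureau, a more-likely-than-not showing, weight is at least 48): (g) net 57−2=55 ≥ 48 — meets.
  Stage II.2 is satisfied; the onus moves to the importer.
Stage II.3 (importer, a more-likely-than-not showing, weight is at least 48): (h) net 98−45=53 ≥ 48 — meets; (i) net 63−11=52 ≥ 48 — meets.
  Stage II.3 carried; the final stage is satisfied.
All stages carried — the importer prevails on this issue.
— Issue III —
Stage III.1 — burden on importer; standard: the balance of probabilities (weight is at least 51).
    (j): 95 − 38 = 57 ≥ 51 [met]
  Stage III.1 is satisfied; the onus moves to the customs bureau.
Stage III.2 — burden on customs bureau; standard: the balance of probabilities (weight is at least 51).
    (k): 40 < 51 [not met]
    (l): 99 − 42 = 57 ≥ 51 [met]
  Stage III.2 not carried; the customs bureau fails its burden.
So the importer prevails on this issue.
Per-issue: Issue I → importer; Issue II → importer; Issue III → importer. The importer must prevail on at least one issue; overall, the importer prevails.

importer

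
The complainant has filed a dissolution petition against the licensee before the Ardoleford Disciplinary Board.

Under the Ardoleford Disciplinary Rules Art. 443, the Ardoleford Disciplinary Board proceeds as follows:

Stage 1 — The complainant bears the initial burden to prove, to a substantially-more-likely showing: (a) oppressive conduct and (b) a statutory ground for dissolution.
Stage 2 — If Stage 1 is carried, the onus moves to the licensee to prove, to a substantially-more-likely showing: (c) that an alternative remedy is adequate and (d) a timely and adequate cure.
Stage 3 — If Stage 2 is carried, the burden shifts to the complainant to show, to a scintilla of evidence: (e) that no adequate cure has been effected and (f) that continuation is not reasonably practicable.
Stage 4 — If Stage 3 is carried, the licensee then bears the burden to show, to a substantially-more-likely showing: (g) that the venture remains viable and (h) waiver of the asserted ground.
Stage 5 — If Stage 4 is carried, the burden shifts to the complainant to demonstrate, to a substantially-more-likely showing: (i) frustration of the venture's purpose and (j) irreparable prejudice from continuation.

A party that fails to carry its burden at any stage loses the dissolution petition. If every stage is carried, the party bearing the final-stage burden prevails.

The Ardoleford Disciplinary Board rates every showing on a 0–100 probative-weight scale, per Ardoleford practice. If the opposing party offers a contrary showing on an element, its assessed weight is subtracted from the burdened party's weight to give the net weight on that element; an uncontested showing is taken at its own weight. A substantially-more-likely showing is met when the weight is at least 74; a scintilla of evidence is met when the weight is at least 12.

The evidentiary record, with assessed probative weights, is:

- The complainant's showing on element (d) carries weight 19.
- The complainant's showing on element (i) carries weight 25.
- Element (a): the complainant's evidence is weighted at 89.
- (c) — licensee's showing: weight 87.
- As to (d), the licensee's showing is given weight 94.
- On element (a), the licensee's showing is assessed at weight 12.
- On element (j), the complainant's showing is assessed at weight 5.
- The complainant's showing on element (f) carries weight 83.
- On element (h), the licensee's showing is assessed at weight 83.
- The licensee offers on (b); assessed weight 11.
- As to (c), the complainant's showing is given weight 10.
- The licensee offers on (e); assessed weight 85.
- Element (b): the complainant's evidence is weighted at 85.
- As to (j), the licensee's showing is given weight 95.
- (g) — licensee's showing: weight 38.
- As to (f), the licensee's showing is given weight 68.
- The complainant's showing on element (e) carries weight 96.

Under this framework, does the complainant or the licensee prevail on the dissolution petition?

licensee

Stage 1 — burden on complainant; standard: a substantially-more-likely showing (weight is at least 74).
    (a): 89 − 12 = 77 ≥ 74 [met]
    (b): 85 − 11 = 74 ≥ 74 [met]
  Stage 1 is satisfied; the onus moves to the licensee.
Stage 2 — burden on licensee; standard: a substantially-more-likely showing (weight is at least 74).
    (c): 87 − 10 = 77 ≥ 74 [met]
    (d): 94 − 19 = 75 ≥ 74 [met]
  The licensee carries Stage 2; the complainant now bears the burden.
Stage 3 — burden on complainant; standard: a scintilla of evidence (weight is at least 12).
    (e): 96 − 85 = 11 < 12 [not met]
    (f): 83 − 68 = 15 ≥ 12 [met]
  Stage 3 not carried; the complainant fails its burden.
The licensee prevails.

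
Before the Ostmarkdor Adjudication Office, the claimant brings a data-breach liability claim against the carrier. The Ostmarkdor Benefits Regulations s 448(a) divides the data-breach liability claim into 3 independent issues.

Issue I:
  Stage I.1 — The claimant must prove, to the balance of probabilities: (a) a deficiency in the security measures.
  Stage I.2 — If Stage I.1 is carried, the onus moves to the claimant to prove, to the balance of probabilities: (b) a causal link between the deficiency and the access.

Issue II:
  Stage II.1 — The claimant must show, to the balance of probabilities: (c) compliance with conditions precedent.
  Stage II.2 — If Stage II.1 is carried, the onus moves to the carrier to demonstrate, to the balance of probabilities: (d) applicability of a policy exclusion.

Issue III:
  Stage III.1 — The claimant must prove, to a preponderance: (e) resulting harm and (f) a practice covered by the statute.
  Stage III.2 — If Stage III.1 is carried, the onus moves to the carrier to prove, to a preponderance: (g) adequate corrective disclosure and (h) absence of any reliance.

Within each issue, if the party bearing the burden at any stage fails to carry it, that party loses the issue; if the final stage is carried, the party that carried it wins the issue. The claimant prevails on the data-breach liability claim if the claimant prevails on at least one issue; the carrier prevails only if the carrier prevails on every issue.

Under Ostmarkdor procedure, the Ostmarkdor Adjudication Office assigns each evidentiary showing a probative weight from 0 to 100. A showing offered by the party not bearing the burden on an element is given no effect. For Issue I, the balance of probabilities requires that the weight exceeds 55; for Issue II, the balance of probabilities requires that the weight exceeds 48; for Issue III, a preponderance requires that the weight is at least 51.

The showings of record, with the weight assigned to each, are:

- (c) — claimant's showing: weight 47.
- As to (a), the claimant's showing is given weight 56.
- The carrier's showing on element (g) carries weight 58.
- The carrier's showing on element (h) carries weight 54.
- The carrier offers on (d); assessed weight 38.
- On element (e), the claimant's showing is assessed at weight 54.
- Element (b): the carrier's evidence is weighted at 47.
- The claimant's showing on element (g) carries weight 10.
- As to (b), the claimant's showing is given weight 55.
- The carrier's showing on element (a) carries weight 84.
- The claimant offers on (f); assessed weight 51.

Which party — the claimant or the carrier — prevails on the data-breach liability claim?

carrier

— Issue I —
Stage I.1 (claimant, the balance of probabilities, weight exceeds 55): (a) 56 (carrier's 84 disregarded) > 55 — meets.
  All elements met. The claimant retains the burden for Stage I.2.
Stage I.2 (claimant, the balance of probabilities, weight exceeds 55): (b) 55 (carrier's 47 disregarded) ≤ 55 — fails.
  Stage I.2 not carried; the claimant fails its burden.
The carrier prevails on this issue.
— Issue II —
Stage II.1 — burden on claimant; standard: the balance of probabilities (weight exceeds 48).
    (c): 47 ≤ 48 [not met]
  The claimant does not carry Stage II.1.
The analysis ends at Stage II.1; the carrier prevails on this issue.
— Issue III —
Stage III.1 — burden on claimant; standard: a preponderance (weight is at least 51).
    (e): 54 ≥ 51 [met]
    (f): 51 ≥ 51 [met]
  Stage III.1 is satisfied; the onus moves to the carrier.
Stage III.2 — burden on carrier; standard: a preponderance (weight is at least 51).
    (g): 58 (claimant's 10 disregarded) ≥ 51 [met]
    (h): 54 ≥ 51 [met]
  All elements met at the final stage.
Every stage carried; the carrier prevails on this issue.
Per-issue: Issue I → carrier; Issue II → carrier; Issue III → carrier. The claimant must prevail on at least one issue; overall, the carrier prevails.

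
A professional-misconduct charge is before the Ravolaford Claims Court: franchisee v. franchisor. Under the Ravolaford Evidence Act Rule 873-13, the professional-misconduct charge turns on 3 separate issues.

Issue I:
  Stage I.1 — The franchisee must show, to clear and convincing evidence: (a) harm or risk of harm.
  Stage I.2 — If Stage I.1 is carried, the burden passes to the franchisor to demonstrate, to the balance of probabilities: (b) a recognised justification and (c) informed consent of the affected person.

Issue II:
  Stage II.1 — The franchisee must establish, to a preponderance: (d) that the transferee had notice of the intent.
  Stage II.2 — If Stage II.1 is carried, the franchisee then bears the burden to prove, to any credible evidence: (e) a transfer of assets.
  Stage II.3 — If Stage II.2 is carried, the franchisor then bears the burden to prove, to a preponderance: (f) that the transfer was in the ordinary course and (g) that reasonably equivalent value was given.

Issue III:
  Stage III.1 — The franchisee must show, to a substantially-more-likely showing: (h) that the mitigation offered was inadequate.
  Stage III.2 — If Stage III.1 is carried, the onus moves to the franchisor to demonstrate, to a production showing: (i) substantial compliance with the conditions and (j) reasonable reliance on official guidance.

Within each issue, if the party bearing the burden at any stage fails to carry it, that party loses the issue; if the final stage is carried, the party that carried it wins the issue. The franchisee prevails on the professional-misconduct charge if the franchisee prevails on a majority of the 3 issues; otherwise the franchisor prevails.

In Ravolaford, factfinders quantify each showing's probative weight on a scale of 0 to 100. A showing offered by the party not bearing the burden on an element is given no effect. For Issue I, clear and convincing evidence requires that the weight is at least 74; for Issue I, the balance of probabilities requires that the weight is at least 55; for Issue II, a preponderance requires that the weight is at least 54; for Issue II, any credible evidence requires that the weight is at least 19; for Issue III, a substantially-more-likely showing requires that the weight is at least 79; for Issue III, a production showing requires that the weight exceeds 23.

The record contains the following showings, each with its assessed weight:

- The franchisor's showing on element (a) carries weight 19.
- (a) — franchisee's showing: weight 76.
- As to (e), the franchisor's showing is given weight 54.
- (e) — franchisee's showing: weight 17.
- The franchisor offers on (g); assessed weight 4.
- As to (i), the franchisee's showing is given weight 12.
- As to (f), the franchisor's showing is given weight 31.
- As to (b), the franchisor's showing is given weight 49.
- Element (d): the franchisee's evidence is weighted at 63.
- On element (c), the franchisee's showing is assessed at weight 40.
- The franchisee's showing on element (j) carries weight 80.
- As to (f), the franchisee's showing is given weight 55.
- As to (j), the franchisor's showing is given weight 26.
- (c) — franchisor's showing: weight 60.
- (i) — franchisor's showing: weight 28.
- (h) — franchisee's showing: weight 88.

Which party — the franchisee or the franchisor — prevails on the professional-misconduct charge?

— Issue I —
Stage I.1 — burden on franchisee; standard: clear and convincing evidence (weight is at least 74).
    (a): 76 (franchisor's 19 disregarded) ≥ 74 [met]
  All elements met. The burden passes to the franchisor.
Stage I.2 — burden on franchisor; standard: the balance of probabilities (weight is at least 55).
    (b): 49 < 55 [not met]
    (c): 60 (franchisee's 40 disregarded) ≥ 55 [met]
  Not every element is met, so the franchisor fails to carry Stage I.2.
The analysis ends at Stage I.2; the franchisee prevails on this issue.
— Issue II —
Stage II.1 — burden on franchisee; standard: a preponderance (weight is at least 54).
    (d): 63 ≥ 54 [met]
  All elements met. The franchisee retains the burden for Stage II.2.
Stage II.2 — burden on franchisee; standard: any credible evidence (weight is at least 19).
    (e): 17 (franchisor's 54 disregarded) < 19 [not met]
  Not every element is met, so the franchisee fails to carry Stage II.2.
So the franchisor prevails on this issue.
— Issue III —
At Stage III.1 the franchisee must meet a substantially-more-likely showing (weight is at least 79): on (h) the weight is 88, ≥ 79, so (h) meets the standard.
  The franchisee carries Stage III.1; the franchisor now bears the burden.
At Stage III.2 the franchisor must meet a production showing (weight exceeds 23): on (i) the weight is 28 (the franchisee's 12 is given no effect), > 23, so (i) meets the standard; on (j) the weight is 26 (the franchisee's 80 is given no effect), which does exceed 23, so (j) meets the standard.
  The franchisor carries the last stage.
All stages carried — the franchisor prevails on this issue.
Per-issue: Issue I → franchisee; Issue II → franchisor; Issue III → franchisor. The franchisee must prevail on a majority of issues; overall, the franchisor prevails.

franchisor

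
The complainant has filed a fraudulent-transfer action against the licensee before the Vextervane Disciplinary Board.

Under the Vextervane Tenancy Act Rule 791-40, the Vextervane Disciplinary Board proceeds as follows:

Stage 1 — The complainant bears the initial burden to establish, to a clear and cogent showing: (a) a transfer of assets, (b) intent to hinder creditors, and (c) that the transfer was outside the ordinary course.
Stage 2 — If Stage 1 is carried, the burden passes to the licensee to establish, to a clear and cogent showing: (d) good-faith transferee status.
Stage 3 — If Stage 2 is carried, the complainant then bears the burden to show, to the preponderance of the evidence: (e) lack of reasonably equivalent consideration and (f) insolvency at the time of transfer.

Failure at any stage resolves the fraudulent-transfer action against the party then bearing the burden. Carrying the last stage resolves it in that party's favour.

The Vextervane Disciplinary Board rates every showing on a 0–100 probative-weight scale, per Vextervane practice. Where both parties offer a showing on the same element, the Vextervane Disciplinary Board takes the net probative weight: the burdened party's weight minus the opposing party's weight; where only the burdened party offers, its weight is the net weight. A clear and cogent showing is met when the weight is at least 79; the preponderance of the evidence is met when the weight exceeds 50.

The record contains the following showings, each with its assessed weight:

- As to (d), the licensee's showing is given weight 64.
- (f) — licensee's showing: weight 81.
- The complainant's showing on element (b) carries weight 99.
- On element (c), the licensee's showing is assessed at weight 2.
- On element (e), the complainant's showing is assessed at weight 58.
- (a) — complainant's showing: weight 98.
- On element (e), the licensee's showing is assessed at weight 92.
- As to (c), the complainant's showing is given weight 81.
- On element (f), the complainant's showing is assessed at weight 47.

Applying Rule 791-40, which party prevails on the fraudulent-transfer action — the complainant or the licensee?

complainant

Stage 1 — burden on complainant; standard: a clear and cogent showing (weight is at least 79).
    (a): 98 ≥ 79 [met]
    (b): 99 ≥ 79 [met]
    (c): 81 − 2 = 79 ≥ 79 [met]
  Stage 1 carried; the burden shifts to the licensee.
Stage 2 — burden on licensee; standard: a clear and cogent showing (weight is at least 79).
    (d): 64 < 79 [not met]
  Not every element is met, so the licensee fails to carry Stage 2.
The complainant prevails.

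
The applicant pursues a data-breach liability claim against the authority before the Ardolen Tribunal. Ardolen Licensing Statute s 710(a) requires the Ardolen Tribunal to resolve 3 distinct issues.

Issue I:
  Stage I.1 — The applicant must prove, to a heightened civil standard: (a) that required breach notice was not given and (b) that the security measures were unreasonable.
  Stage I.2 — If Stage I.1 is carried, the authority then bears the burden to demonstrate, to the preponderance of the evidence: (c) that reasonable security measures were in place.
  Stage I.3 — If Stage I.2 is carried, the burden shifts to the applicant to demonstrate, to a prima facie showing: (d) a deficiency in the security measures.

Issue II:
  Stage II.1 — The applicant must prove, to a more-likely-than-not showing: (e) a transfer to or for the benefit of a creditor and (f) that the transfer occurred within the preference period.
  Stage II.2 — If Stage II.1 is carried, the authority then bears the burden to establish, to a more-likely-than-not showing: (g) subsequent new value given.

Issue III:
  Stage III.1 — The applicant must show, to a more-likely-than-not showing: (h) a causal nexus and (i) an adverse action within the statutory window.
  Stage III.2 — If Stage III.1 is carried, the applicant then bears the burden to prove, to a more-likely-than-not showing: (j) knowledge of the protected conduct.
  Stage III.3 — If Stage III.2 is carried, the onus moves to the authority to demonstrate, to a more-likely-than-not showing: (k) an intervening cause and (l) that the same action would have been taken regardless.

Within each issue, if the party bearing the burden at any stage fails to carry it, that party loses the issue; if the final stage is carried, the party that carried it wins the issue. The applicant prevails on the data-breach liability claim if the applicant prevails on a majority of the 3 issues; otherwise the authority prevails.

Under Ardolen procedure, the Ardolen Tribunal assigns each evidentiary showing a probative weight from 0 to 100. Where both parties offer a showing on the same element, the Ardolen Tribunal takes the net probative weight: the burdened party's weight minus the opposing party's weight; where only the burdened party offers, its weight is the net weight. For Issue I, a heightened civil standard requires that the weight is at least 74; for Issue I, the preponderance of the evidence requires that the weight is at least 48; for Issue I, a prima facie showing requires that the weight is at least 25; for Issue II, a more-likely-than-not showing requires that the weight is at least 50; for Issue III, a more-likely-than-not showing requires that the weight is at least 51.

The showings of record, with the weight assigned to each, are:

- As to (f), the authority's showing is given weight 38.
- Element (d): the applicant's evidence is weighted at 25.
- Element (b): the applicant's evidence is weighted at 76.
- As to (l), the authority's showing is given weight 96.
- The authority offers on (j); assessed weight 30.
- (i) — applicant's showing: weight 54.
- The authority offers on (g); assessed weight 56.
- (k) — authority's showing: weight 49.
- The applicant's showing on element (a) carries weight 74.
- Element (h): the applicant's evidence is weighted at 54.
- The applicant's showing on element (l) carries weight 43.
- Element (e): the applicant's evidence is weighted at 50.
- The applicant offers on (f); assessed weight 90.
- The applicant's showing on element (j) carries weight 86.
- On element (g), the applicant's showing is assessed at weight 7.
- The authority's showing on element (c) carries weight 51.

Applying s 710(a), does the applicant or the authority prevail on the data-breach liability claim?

applicant

— Issue I —
Stage I.1 — burden on applicant; standard: a heightened civil standard (weight is at least 74).
    (a): 74 ≥ 74 [met]
    (b): 76 ≥ 74 [met]
  All elements met. The burden passes to the authority.
Stage I.2 — burden on authority; standard: the preponderance of the evidence (weight is at least 48).
    (c): 51 ≥ 48 [met]
  Stage I.2 carried; the burden shifts to the applicant.
Stage I.3 — burden on applicant; standard: a prima facie showing (weight is at least 25).
    (d): 25 ≥ 25 [met]
  Stage I.3 carried; the final stage is satisfied.
All stages carried — the applicant prevails on this issue.
— Issue II —
At Stage II.1 the applicant must meet a more-likely-than-not showing (weight is at least 50): on (e) the weight is 50, which does reach 50, so (e) meets the standard; on (f) the weight is 90 less the opposing 38 gives net 52, which does reach 50, so (f) meets the standard.
  Stage II.1 is satisfied; the onus moves to the authority.
At Stage II.2 the authority must meet a more-likely-than-not showing (weight is at least 50): on (g) the weight is 56 less the opposing 7 gives net 49, which does not reach 50, so (g) does not meet the standard.
  Stage II.2 not carried; the authority fails its burden.
So the applicant prevails on this issue.
— Issue III —
Stage III.1 — burden on applicant; standard: a more-likely-than-not showing (weight is at least 51).
    (h): 54 ≥ 51 [met]
    (i): 54 ≥ 51 [met]
  Stage III.1 carried; the burden remains with the applicant.
Stage III.2 — burden on applicant; standard: a more-likely-than-not showing (weight is at least 51).
    (j): 86 − 30 = 56 ≥ 51 [met]
  The applicant carries Stage III.2; the authority now bears the burden.
Stage III.3 — burden on authority; standard: a more-likely-than-not showing (weight is at least 51).
    (k): 49 < 51 [not met]
    (l): 96 − 43 = 53 ≥ 51 [met]
  Not every element is met, so the authority fails to carry Stage III.3.
The analysis ends at Stage III.3; the applicant prevails on this issue.
Per-issue: Issue I → applicant; Issue II → applicant; Issue III → applicant. The applicant must prevail on a majority of issues; overall, the applicant prevails.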